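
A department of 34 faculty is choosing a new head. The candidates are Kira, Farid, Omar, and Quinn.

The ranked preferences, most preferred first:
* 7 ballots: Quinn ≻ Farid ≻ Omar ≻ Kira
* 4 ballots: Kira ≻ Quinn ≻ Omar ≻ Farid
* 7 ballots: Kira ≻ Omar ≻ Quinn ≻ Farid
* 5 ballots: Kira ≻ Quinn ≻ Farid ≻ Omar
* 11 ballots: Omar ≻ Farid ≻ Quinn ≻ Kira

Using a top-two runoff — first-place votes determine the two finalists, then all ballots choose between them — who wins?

Omar

Round 1 first-place votes: Kira 16, Farid 0, Omar 11, Quinn 7. Kira and Omar advance.
Runoff: Kira is ranked above Omar on 16 ballots, Omar above Kira on 18.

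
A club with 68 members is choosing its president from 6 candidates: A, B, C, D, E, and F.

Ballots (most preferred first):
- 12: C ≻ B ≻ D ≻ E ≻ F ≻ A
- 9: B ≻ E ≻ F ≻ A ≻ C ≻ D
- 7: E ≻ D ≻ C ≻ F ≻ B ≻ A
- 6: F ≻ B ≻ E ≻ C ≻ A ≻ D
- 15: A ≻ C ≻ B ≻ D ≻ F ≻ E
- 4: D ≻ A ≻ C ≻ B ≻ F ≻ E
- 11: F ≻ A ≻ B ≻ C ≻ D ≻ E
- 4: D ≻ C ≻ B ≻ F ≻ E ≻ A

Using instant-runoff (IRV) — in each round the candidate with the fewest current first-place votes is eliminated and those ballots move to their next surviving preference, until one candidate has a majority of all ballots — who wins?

Round 1: A 15, B 9, C 12, D 8, E 7, F 17. E eliminated.
Round 2: A 15, B 9, C 12, D 15, F 17. B eliminated.
Round 3: A 15, C 12, D 15, F 26. C eliminated.
Round 4: A 15, D 27, F 26. A eliminated.
Round 5: D 42, F 26. D has a majority (≥35).

D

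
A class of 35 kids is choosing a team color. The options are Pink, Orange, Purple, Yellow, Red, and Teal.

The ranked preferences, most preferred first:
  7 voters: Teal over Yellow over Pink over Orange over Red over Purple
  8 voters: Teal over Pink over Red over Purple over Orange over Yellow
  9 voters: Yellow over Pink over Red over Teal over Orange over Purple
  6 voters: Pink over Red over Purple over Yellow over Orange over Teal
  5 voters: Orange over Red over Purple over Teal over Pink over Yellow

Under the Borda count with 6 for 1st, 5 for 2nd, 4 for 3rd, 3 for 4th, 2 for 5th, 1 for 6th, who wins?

Pink: 7×4 + 8×5 + 9×5 + 6×6 + 5×2 = 159
Orange: 7×3 + 8×2 + 9×2 + 6×2 + 5×6 = 97
Purple: 7×1 + 8×3 + 9×1 + 6×4 + 5×4 = 84
Yellow: 7×5 + 8×1 + 9×6 + 6×3 + 5×1 = 120
Red: 7×2 + 8×4 + 9×4 + 6×5 + 5×5 = 137
Teal: 7×6 + 8×6 + 9×3 + 6×1 + 5×3 = 138

Pink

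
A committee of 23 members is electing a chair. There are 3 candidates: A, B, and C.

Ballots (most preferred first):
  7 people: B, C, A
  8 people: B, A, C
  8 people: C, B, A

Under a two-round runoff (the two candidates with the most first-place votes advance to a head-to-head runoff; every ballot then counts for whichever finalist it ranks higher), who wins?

B

Round 1 first-place votes: A 0, B 15, C 8. B and C advance.
Runoff: B is ranked above C on 15 ballots, C above B on 8.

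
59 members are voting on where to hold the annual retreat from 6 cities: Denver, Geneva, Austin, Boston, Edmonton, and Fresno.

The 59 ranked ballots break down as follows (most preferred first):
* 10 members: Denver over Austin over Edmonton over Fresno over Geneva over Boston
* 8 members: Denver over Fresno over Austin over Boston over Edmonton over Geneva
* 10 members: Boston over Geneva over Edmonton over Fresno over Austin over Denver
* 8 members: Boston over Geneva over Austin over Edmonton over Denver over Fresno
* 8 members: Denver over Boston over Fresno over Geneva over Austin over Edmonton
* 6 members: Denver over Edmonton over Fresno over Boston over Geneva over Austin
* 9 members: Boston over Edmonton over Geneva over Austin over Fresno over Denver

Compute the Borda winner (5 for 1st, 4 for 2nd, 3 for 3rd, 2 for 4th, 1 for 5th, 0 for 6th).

Boston

Denver: 10×5 + 8×5 + 10×0 + 8×1 + 8×5 + 6×5 + 9×0 = 168
Geneva: 10×1 + 8×0 + 10×4 + 8×4 + 8×2 + 6×1 + 9×3 = 131
Austin: 10×4 + 8×3 + 10×1 + 8×3 + 8×1 + 6×0 + 9×2 = 124
Boston: 10×0 + 8×2 + 10×5 + 8×5 + 8×4 + 6×2 + 9×5 = 195
Edmonton: 10×3 + 8×1 + 10×3 + 8×2 + 8×0 + 6×4 + 9×4 = 144
Fresno: 10×2 + 8×4 + 10×2 + 8×0 + 8×3 + 6×3 + 9×1 = 123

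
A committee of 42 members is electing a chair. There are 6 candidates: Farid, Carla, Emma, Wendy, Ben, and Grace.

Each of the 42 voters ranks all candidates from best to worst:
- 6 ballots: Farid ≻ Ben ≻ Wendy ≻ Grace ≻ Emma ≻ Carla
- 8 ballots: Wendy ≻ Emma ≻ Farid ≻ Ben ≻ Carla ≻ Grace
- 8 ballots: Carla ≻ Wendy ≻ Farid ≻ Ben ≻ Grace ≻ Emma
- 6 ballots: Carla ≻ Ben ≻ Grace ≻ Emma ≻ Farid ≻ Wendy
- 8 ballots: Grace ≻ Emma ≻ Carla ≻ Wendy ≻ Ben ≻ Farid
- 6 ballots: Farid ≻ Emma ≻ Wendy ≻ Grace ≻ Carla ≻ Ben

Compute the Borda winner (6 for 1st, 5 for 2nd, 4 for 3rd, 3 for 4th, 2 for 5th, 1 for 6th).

Farid: 6×6 + 8×4 + 8×4 + 6×2 + 8×1 + 6×6 = 156
Carla: 6×1 + 8×2 + 8×6 + 6×6 + 8×4 + 6×2 = 150
Emma: 6×2 + 8×5 + 8×1 + 6×3 + 8×5 + 6×5 = 148
Wendy: 6×4 + 8×6 + 8×5 + 6×1 + 8×3 + 6×4 = 166
Ben: 6×5 + 8×3 + 8×3 + 6×5 + 8×2 + 6×1 = 130
Grace: 6×3 + 8×1 + 8×2 + 6×4 + 8×6 + 6×3 = 132

Wendy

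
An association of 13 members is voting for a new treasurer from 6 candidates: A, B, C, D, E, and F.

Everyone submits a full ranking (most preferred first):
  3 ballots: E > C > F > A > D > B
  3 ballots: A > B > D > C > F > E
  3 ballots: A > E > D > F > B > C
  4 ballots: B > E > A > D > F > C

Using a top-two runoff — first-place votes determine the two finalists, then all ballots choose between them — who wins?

A

Round 1 first-place votes: A 6, B 4, C 0, D 0, E 3, F 0. A and B advance.
Runoff: A is ranked above B on 9 ballots, B above A on 4.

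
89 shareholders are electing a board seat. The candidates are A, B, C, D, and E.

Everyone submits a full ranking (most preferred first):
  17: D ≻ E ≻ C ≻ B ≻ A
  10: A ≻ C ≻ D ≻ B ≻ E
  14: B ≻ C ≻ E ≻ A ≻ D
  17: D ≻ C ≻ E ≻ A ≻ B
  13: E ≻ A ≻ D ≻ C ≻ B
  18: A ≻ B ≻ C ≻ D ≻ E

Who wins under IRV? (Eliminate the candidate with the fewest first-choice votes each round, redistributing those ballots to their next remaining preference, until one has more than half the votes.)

A

Round 1: A 28, B 14, C 0, D 34, E 13. C eliminated.
Round 2: A 28, B 14, D 34, E 13. E eliminated.
Round 3: A 41, B 14, D 34. B eliminated.
Round 4: A 55, D 34. A has a majority (≥45).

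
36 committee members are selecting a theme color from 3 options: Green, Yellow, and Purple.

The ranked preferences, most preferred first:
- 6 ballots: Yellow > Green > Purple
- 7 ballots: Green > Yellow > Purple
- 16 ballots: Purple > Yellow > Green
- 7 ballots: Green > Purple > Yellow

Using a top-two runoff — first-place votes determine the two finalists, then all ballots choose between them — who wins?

Round 1 first-place votes: Green 14, Yellow 6, Purple 16. Purple and Green advance.
Runoff: Purple is ranked above Green on 16 ballots, Green above Purple on 20.

Green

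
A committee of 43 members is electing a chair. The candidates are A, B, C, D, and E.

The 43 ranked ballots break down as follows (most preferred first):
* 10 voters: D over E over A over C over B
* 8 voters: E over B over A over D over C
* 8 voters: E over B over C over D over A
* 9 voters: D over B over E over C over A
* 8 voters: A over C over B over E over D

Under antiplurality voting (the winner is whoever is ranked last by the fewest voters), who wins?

Last-place votes: A 17, B 10, C 8, D 8, E 0.

E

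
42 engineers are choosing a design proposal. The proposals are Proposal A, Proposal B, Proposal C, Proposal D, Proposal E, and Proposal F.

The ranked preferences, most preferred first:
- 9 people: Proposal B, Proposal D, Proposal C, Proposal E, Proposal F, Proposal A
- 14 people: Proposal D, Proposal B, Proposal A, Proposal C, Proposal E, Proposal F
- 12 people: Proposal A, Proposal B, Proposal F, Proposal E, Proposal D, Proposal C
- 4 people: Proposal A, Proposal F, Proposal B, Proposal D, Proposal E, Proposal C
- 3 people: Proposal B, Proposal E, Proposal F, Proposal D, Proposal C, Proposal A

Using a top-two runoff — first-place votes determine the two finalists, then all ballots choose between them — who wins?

Proposal D

Round 1 first-place votes: Proposal A 16, Proposal B 12, Proposal C 0, Proposal D 14, Proposal E 0, Proposal F 0. Proposal A and Proposal D advance.
Runoff: Proposal A is ranked above Proposal D on 16 ballots, Proposal D above Proposal A on 26.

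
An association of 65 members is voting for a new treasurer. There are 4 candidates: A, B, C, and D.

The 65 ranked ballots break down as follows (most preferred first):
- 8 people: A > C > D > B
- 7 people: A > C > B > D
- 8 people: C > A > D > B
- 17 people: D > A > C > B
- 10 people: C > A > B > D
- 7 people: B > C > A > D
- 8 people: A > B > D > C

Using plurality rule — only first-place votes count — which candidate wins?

First-place votes: A 23, B 7, C 18, D 17.

A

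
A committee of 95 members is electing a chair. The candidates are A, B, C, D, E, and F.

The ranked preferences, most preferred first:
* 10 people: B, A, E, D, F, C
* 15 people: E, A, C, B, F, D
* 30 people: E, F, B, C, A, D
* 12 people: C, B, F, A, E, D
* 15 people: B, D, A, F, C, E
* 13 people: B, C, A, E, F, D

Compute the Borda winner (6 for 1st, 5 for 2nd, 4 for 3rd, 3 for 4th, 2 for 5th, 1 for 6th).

A: 10×5 + 15×5 + 30×2 + 12×3 + 15×4 + 13×4 = 333
B: 10×6 + 15×3 + 30×4 + 12×5 + 15×6 + 13×6 = 453
C: 10×1 + 15×4 + 30×3 + 12×6 + 15×2 + 13×5 = 327
D: 10×3 + 15×1 + 30×1 + 12×1 + 15×5 + 13×1 = 175
E: 10×4 + 15×6 + 30×6 + 12×2 + 15×1 + 13×3 = 388
F: 10×2 + 15×2 + 30×5 + 12×4 + 15×3 + 13×2 = 319

B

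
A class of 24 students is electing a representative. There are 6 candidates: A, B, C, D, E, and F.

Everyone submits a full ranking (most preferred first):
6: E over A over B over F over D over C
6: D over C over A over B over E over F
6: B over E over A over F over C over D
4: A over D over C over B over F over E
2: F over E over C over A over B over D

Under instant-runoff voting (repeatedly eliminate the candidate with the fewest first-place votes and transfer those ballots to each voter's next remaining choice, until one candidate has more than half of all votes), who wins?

E

Round 1: A 4, B 6, C 0, D 6, E 6, F 2. C eliminated.
Round 2: A 4, B 6, D 6, E 6, F 2. F eliminated.
Round 3: A 4, B 6, D 6, E 8. A eliminated.
Round 4: B 6, D 10, E 8. B eliminated.
Round 5: D 10, E 14. E has a majority (≥13).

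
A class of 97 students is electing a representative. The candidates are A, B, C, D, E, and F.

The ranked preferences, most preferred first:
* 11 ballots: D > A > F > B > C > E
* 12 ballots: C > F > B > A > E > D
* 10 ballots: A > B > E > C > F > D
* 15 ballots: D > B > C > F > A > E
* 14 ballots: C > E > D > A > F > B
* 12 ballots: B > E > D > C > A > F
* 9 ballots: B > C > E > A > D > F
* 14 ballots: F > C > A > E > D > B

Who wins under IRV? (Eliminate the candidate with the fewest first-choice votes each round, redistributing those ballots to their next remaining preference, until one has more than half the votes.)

Round 1: A 10, B 21, C 26, D 26, E 0, F 14. E eliminated.
Round 2: A 10, B 21, C 26, D 26, F 14. A eliminated.
Round 3: B 31, C 26, D 26, F 14. F eliminated.
Round 4: B 31, C 40, D 26. D eliminated.
Round 5: B 57, C 40. B has a majority (≥49).

B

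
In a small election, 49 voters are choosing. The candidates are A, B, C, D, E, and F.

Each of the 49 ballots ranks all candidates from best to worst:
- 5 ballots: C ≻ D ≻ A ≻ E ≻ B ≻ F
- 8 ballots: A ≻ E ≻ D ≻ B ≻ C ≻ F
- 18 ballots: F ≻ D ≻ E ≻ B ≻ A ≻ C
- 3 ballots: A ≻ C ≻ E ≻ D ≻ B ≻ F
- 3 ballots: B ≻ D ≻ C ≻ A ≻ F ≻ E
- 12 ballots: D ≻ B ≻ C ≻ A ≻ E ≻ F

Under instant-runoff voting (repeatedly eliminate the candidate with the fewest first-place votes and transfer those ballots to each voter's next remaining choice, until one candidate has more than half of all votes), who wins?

D

Round 1: A 11, B 3, C 5, D 12, E 0, F 18. E eliminated.
Round 2: A 11, B 3, C 5, D 12, F 18. B eliminated.
Round 3: A 11, C 5, D 15, F 18. C eliminated.
Round 4: A 11, D 20, F 18. A eliminated.
Round 5: D 31, F 18. D has a majority (≥25).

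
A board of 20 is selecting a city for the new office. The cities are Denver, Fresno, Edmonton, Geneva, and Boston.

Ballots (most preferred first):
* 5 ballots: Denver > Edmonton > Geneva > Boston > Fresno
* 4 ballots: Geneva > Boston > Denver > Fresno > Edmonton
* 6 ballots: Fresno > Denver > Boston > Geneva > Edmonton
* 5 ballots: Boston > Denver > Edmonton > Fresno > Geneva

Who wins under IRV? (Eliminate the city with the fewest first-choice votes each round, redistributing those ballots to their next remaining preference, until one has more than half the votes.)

Round 1: Denver 5, Fresno 6, Edmonton 0, Geneva 4, Boston 5. Edmonton eliminated.
Round 2: Denver 5, Fresno 6, Geneva 4, Boston 5. Geneva eliminated.
Round 3: Denver 5, Fresno 6, Boston 9. Denver eliminated.
Round 4: Fresno 6, Boston 14. Boston has a majority (≥11).

Boston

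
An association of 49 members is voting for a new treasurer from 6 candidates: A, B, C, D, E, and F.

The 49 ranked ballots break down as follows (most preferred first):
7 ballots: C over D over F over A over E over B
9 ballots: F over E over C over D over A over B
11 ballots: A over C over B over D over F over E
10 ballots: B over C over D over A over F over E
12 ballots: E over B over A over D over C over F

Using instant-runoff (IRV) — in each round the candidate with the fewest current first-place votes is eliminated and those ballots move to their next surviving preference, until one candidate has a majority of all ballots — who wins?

Round 1: A 11, B 10, C 7, D 0, E 12, F 9. D eliminated.
Round 2: A 11, B 10, C 7, E 12, F 9. C eliminated.
Round 3: A 11, B 10, E 12, F 16. B eliminated.
Round 4: A 21, E 12, F 16. E eliminated.
Round 5: A 33, F 16. A has a majority (≥25).

A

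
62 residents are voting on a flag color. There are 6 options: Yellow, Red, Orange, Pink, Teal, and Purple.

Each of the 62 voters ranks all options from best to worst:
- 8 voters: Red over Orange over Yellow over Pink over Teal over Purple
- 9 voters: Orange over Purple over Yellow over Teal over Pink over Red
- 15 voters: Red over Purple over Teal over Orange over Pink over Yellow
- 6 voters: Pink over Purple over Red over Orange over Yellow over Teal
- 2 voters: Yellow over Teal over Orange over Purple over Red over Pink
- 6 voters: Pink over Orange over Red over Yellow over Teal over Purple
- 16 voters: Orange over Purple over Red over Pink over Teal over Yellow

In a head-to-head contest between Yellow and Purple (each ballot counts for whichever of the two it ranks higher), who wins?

Purple

Yellow is ranked above Purple on 16 ballots; Purple above Yellow on 46.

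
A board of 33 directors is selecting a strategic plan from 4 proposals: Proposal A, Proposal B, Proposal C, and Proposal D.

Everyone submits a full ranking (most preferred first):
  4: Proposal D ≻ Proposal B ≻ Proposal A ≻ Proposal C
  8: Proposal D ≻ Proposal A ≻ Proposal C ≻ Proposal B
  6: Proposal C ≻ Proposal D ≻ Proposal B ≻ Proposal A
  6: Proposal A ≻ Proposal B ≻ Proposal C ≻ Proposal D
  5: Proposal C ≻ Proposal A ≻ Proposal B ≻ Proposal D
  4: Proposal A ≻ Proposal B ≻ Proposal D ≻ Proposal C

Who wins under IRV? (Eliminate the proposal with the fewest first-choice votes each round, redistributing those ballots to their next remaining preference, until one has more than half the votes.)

Round 1: Proposal A 10, Proposal B 0, Proposal C 11, Proposal D 12. Proposal B eliminated.
Round 2: Proposal A 10, Proposal C 11, Proposal D 12. Proposal A eliminated.
Round 3: Proposal C 17, Proposal D 16. Proposal C has a majority (≥17).

Proposal C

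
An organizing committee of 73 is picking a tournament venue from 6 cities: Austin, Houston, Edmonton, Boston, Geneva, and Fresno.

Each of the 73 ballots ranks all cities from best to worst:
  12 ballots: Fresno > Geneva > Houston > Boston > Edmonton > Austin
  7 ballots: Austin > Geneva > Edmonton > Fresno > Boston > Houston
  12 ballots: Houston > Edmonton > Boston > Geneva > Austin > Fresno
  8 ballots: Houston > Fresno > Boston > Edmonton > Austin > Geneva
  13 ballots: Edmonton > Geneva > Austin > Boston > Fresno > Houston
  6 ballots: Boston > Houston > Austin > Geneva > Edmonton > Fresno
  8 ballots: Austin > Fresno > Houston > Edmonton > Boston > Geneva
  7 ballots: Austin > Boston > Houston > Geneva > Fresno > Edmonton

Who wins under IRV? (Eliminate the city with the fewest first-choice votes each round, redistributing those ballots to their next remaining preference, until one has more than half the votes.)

Houston

Round 1: Austin 22, Houston 20, Edmonton 13, Boston 6, Geneva 0, Fresno 12. Geneva eliminated.
Round 2: Austin 22, Houston 20, Edmonton 13, Boston 6, Fresno 12. Boston eliminated.
Round 3: Austin 22, Houston 26, Edmonton 13, Fresno 12. Fresno eliminated.
Round 4: Austin 22, Houston 38, Edmonton 13. Houston has a majority (≥37).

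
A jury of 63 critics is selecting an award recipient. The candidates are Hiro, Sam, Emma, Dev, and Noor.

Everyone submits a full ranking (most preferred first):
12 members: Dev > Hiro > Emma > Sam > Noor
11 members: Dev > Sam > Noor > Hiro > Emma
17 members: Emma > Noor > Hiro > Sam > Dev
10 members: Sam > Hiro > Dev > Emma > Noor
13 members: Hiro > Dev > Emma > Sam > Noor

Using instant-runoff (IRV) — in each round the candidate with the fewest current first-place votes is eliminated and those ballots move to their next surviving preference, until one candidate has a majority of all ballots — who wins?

Hiro

Round 1: Hiro 13, Sam 10, Emma 17, Dev 23, Noor 0. Noor eliminated.
Round 2: Hiro 13, Sam 10, Emma 17, Dev 23. Sam eliminated.
Round 3: Hiro 23, Emma 17, Dev 23. Emma eliminated.
Round 4: Hiro 40, Dev 23. Hiro has a majority (≥32).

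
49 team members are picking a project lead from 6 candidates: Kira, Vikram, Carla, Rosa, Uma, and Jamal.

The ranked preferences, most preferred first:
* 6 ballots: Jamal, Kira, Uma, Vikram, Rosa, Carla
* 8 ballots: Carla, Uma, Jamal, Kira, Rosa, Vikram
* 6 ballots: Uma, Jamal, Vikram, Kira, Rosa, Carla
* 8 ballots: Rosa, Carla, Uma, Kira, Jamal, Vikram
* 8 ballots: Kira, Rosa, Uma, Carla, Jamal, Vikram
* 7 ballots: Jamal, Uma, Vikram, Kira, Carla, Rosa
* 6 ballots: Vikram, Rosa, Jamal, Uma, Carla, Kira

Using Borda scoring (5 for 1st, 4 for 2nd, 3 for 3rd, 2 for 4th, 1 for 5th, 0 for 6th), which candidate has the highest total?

Uma

Kira: 6×4 + 8×2 + 6×2 + 8×2 + 8×5 + 7×2 + 6×0 = 122
Vikram: 6×2 + 8×0 + 6×3 + 8×0 + 8×0 + 7×3 + 6×5 = 81
Carla: 6×0 + 8×5 + 6×0 + 8×4 + 8×2 + 7×1 + 6×1 = 101
Rosa: 6×1 + 8×1 + 6×1 + 8×5 + 8×4 + 7×0 + 6×4 = 116
Uma: 6×3 + 8×4 + 6×5 + 8×3 + 8×3 + 7×4 + 6×2 = 168
Jamal: 6×5 + 8×3 + 6×4 + 8×1 + 8×1 + 7×5 + 6×3 = 147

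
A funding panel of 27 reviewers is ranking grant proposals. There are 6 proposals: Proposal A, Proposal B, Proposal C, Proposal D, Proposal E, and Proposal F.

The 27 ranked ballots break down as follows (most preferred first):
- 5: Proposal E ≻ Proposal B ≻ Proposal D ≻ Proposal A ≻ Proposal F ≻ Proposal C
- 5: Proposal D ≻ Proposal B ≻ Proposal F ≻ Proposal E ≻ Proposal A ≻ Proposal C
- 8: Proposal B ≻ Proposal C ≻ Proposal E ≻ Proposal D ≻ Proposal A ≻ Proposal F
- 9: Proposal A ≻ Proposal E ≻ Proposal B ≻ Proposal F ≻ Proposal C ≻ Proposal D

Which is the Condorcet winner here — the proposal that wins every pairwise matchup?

Proposal E vs Proposal A: 18–9
Proposal E vs Proposal B: 14–13
Proposal E vs Proposal C: 19–8
Proposal E vs Proposal D: 22–5
Proposal E vs Proposal F: 22–5
Proposal E beats every other proposal.

Proposal E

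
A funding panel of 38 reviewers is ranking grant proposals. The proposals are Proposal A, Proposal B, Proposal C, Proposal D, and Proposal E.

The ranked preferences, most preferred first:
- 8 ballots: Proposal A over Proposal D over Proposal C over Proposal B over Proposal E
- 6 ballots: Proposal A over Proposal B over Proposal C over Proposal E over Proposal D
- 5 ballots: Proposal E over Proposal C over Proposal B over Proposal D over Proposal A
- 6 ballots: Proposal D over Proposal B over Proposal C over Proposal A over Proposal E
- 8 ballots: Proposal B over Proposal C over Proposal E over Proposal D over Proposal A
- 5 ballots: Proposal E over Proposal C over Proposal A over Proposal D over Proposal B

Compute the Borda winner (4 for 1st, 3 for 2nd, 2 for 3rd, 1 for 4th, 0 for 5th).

Proposal A: 8×4 + 6×4 + 5×0 + 6×1 + 8×0 + 5×2 = 72
Proposal B: 8×1 + 6×3 + 5×2 + 6×3 + 8×4 + 5×0 = 86
Proposal C: 8×2 + 6×2 + 5×3 + 6×2 + 8×3 + 5×3 = 94
Proposal D: 8×3 + 6×0 + 5×1 + 6×4 + 8×1 + 5×1 = 66
Proposal E: 8×0 + 6×1 + 5×4 + 6×0 + 8×2 + 5×4 = 62

Proposal C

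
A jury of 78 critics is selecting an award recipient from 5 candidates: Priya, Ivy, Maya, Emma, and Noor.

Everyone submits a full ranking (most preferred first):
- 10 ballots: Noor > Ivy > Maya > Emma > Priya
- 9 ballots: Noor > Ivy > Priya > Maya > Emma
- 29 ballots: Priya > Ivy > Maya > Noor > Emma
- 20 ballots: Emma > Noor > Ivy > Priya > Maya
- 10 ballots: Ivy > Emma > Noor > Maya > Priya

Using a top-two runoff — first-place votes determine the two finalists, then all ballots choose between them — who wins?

Round 1 first-place votes: Priya 29, Ivy 10, Maya 0, Emma 20, Noor 19. Priya and Emma advance.
Runoff: Priya is ranked above Emma on 38 ballots, Emma above Priya on 40.

Emma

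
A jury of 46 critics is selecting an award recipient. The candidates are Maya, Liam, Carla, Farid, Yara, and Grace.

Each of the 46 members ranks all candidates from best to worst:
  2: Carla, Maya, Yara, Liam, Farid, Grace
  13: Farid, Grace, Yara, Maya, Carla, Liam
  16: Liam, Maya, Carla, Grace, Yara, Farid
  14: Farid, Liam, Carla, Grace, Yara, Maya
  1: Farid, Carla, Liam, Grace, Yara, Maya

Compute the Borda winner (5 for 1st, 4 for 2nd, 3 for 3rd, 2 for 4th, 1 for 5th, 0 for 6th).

Maya: 2×4 + 13×2 + 16×4 + 14×0 + 1×0 = 98
Liam: 2×2 + 13×0 + 16×5 + 14×4 + 1×3 = 143
Carla: 2×5 + 13×1 + 16×3 + 14×3 + 1×4 = 117
Farid: 2×1 + 13×5 + 16×0 + 14×5 + 1×5 = 142
Yara: 2×3 + 13×3 + 16×1 + 14×1 + 1×1 = 76
Grace: 2×0 + 13×4 + 16×2 + 14×2 + 1×2 = 114

Liam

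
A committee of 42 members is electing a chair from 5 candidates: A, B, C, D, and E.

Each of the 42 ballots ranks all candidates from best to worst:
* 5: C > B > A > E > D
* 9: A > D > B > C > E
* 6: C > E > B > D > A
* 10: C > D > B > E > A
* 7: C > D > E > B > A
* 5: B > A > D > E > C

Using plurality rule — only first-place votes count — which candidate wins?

C

First-place votes: A 9, B 5, C 28, D 0, E 0.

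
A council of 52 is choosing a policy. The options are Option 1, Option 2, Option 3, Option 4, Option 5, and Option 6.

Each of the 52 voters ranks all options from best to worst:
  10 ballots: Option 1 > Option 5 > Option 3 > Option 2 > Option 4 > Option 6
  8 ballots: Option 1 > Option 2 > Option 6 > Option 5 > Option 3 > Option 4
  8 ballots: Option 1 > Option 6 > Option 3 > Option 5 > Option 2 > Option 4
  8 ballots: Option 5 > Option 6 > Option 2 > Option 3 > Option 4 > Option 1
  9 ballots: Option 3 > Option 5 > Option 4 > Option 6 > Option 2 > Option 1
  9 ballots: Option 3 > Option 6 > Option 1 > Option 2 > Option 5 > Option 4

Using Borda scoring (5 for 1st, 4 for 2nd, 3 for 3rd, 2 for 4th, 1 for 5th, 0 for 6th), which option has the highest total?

Option 1: 10×5 + 8×5 + 8×5 + 8×0 + 9×0 + 9×3 = 157
Option 2: 10×2 + 8×4 + 8×1 + 8×3 + 9×1 + 9×2 = 111
Option 3: 10×3 + 8×1 + 8×3 + 8×2 + 9×5 + 9×5 = 168
Option 4: 10×1 + 8×0 + 8×0 + 8×1 + 9×3 + 9×0 = 45
Option 5: 10×4 + 8×2 + 8×2 + 8×5 + 9×4 + 9×1 = 157
Option 6: 10×0 + 8×3 + 8×4 + 8×4 + 9×2 + 9×4 = 142

Option 3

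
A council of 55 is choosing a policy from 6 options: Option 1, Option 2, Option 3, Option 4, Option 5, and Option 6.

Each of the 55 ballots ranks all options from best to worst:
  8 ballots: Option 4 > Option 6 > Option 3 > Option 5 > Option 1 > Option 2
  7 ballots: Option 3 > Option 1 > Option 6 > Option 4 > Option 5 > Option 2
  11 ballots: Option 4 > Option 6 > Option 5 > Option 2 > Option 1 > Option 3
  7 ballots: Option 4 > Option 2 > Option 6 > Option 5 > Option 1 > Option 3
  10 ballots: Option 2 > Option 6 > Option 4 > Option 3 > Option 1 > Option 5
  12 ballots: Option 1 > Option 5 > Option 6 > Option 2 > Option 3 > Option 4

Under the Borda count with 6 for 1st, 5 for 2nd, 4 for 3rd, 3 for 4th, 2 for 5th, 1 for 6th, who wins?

Option 1: 8×2 + 7×5 + 11×2 + 7×2 + 10×2 + 12×6 = 179
Option 2: 8×1 + 7×1 + 11×3 + 7×5 + 10×6 + 12×3 = 179
Option 3: 8×4 + 7×6 + 11×1 + 7×1 + 10×3 + 12×2 = 146
Option 4: 8×6 + 7×3 + 11×6 + 7×6 + 10×4 + 12×1 = 229
Option 5: 8×3 + 7×2 + 11×4 + 7×3 + 10×1 + 12×5 = 173
Option 6: 8×5 + 7×4 + 11×5 + 7×4 + 10×5 + 12×4 = 249

Option 6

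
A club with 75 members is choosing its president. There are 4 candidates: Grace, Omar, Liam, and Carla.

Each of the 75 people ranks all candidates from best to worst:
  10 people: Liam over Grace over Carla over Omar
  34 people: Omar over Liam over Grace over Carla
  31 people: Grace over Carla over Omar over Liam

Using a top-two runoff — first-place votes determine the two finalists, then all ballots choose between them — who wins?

Grace

Round 1 first-place votes: Grace 31, Omar 34, Liam 10, Carla 0. Omar and Grace advance.
Runoff: Omar is ranked above Grace on 34 ballots, Grace above Omar on 41.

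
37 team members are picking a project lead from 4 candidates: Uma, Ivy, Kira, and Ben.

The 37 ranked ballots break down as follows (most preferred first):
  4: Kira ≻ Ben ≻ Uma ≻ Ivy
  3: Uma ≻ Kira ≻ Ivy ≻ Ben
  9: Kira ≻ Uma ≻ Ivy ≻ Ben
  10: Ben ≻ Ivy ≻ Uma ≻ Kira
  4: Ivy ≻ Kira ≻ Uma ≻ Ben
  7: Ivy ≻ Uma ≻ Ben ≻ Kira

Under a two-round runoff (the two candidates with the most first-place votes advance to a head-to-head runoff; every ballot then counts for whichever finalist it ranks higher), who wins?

Round 1 first-place votes: Uma 3, Ivy 11, Kira 13, Ben 10. Kira and Ivy advance.
Runoff: Kira is ranked above Ivy on 16 ballots, Ivy above Kira on 21.

Ivy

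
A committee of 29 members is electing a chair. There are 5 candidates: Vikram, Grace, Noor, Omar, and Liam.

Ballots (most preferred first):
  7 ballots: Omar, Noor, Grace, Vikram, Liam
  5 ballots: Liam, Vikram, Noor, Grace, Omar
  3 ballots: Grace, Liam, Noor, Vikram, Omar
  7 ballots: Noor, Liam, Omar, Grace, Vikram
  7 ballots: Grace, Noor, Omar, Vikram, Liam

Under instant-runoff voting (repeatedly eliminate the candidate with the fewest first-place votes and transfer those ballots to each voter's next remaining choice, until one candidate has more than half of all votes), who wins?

Round 1: Vikram 0, Grace 10, Noor 7, Omar 7, Liam 5. Vikram eliminated.
Round 2: Grace 10, Noor 7, Omar 7, Liam 5. Liam eliminated.
Round 3: Grace 10, Noor 12, Omar 7. Omar eliminated.
Round 4: Grace 10, Noor 19. Noor has a majority (≥15).

Noor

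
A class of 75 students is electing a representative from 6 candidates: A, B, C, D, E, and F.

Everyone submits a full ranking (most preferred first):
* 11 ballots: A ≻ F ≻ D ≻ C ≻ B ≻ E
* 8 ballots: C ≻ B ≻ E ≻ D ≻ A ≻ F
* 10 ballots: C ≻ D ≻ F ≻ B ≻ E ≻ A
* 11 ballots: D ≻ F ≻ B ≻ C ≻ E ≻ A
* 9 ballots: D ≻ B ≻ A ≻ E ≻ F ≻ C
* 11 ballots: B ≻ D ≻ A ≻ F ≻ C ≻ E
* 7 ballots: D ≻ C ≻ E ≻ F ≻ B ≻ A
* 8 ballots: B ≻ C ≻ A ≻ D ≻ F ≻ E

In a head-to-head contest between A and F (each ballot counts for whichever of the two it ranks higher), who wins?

A

A is ranked above F on 47 ballots; F above A on 28.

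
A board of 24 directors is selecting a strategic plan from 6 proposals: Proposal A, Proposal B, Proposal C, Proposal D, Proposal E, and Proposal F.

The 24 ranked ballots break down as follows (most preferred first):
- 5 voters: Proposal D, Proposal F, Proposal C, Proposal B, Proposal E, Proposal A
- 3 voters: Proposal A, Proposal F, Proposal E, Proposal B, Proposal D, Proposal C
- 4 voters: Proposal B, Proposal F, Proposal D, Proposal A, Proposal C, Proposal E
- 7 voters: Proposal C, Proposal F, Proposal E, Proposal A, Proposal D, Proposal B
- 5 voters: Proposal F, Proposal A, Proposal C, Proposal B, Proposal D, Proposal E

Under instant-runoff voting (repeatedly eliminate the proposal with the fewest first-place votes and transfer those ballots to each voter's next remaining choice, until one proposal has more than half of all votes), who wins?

Proposal F

Round 1: Proposal A 3, Proposal B 4, Proposal C 7, Proposal D 5, Proposal E 0, Proposal F 5. Proposal E eliminated.
Round 2: Proposal A 3, Proposal B 4, Proposal C 7, Proposal D 5, Proposal F 5. Proposal A eliminated.
Round 3: Proposal B 4, Proposal C 7, Proposal D 5, Proposal F 8. Proposal B eliminated.
Round 4: Proposal C 7, Proposal D 5, Proposal F 12. Proposal D eliminated.
Round 5: Proposal C 7, Proposal F 17. Proposal F has a majority (≥13).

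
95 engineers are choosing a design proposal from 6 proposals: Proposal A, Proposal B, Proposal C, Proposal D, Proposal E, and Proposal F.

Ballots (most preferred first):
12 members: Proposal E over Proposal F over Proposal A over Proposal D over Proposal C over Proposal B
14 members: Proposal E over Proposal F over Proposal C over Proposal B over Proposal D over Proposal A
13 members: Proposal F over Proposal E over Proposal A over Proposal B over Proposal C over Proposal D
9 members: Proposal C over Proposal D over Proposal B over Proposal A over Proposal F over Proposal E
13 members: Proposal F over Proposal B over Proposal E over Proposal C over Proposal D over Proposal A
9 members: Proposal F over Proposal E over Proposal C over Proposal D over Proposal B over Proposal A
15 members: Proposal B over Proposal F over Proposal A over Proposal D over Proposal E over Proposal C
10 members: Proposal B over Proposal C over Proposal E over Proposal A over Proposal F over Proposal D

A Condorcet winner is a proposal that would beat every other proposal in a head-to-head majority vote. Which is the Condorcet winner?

Proposal F

Proposal F vs Proposal A: 76–19
Proposal F vs Proposal B: 61–34
Proposal F vs Proposal C: 76–19
Proposal F vs Proposal D: 86–9
Proposal F vs Proposal E: 59–36
Proposal F beats every other proposal.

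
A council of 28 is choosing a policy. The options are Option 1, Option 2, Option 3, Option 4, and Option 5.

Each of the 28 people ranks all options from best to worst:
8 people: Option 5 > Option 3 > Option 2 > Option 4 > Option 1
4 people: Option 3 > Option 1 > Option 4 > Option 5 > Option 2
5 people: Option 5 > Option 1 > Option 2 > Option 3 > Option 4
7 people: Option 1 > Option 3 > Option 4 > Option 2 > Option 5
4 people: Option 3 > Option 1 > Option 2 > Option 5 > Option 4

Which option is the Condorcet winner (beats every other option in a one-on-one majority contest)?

Option 3

Option 3 vs Option 1: 16–12
Option 3 vs Option 2: 23–5
Option 3 vs Option 4: 28–0
Option 3 vs Option 5: 15–13
Option 3 beats every other option.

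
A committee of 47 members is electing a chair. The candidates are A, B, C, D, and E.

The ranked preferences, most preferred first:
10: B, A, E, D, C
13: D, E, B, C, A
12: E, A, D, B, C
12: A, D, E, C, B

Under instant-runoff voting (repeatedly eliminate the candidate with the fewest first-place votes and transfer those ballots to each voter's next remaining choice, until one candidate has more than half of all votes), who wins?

Round 1: A 12, B 10, C 0, D 13, E 12. C eliminated.
Round 2: A 12, B 10, D 13, E 12. B eliminated.
Round 3: A 22, D 13, E 12. E eliminated.
Round 4: A 34, D 13. A has a majority (≥24).

A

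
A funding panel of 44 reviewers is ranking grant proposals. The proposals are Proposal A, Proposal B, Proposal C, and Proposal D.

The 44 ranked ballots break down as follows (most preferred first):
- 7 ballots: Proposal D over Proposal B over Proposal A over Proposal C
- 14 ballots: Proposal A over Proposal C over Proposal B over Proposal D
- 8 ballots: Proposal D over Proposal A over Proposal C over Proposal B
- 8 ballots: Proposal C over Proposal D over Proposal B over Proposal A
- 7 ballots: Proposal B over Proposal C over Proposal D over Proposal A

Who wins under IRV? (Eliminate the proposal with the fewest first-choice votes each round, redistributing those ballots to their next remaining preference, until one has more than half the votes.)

Proposal C

Round 1: Proposal A 14, Proposal B 7, Proposal C 8, Proposal D 15. Proposal B eliminated.
Round 2: Proposal A 14, Proposal C 15, Proposal D 15. Proposal A eliminated.
Round 3: Proposal C 29, Proposal D 15. Proposal C has a majority (≥23).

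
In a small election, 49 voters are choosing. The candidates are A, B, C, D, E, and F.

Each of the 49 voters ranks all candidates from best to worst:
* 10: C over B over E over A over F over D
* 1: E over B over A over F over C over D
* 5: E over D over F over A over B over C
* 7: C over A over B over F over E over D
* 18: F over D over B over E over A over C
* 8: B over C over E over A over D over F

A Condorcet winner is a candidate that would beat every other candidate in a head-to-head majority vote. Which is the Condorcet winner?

B vs A: 37–12
B vs C: 32–17
B vs D: 26–23
B vs E: 43–6
B vs F: 26–23
B beats every other candidate.

B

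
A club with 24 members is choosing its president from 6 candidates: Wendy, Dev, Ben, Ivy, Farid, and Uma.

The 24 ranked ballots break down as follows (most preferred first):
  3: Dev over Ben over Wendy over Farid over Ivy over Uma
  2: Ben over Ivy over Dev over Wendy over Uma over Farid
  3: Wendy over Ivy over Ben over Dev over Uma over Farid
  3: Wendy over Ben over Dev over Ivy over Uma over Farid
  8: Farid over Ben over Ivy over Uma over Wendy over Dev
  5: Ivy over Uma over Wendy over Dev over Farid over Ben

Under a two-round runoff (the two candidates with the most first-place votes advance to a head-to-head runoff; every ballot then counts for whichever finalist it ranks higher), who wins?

Round 1 first-place votes: Wendy 6, Dev 3, Ben 2, Ivy 5, Farid 8, Uma 0. Farid and Wendy advance.
Runoff: Farid is ranked above Wendy on 8 ballots, Wendy above Farid on 16.

Wendy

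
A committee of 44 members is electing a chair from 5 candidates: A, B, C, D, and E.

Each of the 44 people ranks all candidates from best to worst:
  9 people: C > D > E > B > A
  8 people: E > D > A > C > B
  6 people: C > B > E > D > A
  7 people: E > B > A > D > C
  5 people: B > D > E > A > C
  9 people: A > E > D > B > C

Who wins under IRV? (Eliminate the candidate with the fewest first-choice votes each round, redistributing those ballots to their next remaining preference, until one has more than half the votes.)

E

Round 1: A 9, B 5, C 15, D 0, E 15. D eliminated.
Round 2: A 9, B 5, C 15, E 15. B eliminated.
Round 3: A 9, C 15, E 20. A eliminated.
Round 4: C 15, E 29. E has a majority (≥23).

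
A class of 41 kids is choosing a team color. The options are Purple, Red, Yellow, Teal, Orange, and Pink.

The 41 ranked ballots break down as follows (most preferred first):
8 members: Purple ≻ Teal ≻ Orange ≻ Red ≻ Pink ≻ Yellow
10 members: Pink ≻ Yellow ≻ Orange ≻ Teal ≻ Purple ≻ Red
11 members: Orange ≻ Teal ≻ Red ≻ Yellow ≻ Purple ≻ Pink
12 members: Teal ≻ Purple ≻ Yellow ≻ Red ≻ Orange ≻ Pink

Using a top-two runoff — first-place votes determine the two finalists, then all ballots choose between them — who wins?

Round 1 first-place votes: Purple 8, Red 0, Yellow 0, Teal 12, Orange 11, Pink 10. Teal and Orange advance.
Runoff: Teal is ranked above Orange on 20 ballots, Orange above Teal on 21.

Orange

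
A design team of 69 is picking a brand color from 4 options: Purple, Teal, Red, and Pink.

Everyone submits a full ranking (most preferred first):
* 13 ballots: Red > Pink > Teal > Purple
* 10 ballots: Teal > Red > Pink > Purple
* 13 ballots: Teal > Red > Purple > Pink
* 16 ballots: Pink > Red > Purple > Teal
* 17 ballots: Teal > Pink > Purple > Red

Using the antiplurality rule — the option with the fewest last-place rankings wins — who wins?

Last-place votes: Purple 23, Teal 16, Red 17, Pink 13.

Pink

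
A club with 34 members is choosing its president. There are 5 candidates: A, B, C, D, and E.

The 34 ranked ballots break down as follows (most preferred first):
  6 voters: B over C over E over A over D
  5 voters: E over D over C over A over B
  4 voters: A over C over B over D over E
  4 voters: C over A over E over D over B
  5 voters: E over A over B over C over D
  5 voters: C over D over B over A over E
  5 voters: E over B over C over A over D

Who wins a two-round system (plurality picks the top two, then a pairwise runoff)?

Round 1 first-place votes: A 4, B 6, C 9, D 0, E 15. E and C advance.
Runoff: E is ranked above C on 15 ballots, C above E on 19.

C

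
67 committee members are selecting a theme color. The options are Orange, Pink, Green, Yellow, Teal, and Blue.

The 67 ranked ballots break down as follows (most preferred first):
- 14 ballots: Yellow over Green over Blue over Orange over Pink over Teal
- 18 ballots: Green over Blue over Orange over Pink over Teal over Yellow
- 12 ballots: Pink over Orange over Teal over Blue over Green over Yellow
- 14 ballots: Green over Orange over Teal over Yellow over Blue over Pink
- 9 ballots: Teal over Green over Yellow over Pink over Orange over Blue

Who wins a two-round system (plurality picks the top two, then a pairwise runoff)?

Green

Round 1 first-place votes: Orange 0, Pink 12, Green 32, Yellow 14, Teal 9, Blue 0. Green and Yellow advance.
Runoff: Green is ranked above Yellow on 53 ballots, Yellow above Green on 14.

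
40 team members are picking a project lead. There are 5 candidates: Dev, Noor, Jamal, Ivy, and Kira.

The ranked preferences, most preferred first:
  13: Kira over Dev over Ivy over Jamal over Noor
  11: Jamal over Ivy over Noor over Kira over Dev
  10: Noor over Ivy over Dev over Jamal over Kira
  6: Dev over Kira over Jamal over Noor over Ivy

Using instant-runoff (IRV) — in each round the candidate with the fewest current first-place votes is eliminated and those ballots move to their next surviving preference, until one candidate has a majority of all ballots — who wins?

Jamal

Round 1: Dev 6, Noor 10, Jamal 11, Ivy 0, Kira 13. Ivy eliminated.
Round 2: Dev 6, Noor 10, Jamal 11, Kira 13. Dev eliminated.
Round 3: Noor 10, Jamal 11, Kira 19. Noor eliminated.
Round 4: Jamal 21, Kira 19. Jamal has a majority (≥21).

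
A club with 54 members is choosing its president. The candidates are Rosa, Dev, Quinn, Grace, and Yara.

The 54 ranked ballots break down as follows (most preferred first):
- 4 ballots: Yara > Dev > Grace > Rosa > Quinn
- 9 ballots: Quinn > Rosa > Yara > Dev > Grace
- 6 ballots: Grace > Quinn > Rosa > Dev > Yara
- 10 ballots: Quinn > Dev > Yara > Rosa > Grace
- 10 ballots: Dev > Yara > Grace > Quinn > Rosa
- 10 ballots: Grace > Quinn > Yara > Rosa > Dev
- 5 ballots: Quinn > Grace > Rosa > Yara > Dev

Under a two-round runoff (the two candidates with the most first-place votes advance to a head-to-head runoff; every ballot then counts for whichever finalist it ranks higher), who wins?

Grace

Round 1 first-place votes: Rosa 0, Dev 10, Quinn 24, Grace 16, Yara 4. Quinn and Grace advance.
Runoff: Quinn is ranked above Grace on 24 ballots, Grace above Quinn on 30.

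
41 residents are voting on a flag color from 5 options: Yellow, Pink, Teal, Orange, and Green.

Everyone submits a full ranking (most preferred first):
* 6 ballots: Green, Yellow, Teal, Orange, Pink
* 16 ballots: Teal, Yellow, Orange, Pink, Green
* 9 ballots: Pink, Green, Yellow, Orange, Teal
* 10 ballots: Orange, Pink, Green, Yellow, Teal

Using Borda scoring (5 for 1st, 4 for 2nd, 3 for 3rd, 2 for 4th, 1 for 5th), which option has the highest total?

Yellow: 6×4 + 16×4 + 9×3 + 10×2 = 135
Pink: 6×1 + 16×2 + 9×5 + 10×4 = 123
Teal: 6×3 + 16×5 + 9×1 + 10×1 = 117
Orange: 6×2 + 16×3 + 9×2 + 10×5 = 128
Green: 6×5 + 16×1 + 9×4 + 10×3 = 112

Yellow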